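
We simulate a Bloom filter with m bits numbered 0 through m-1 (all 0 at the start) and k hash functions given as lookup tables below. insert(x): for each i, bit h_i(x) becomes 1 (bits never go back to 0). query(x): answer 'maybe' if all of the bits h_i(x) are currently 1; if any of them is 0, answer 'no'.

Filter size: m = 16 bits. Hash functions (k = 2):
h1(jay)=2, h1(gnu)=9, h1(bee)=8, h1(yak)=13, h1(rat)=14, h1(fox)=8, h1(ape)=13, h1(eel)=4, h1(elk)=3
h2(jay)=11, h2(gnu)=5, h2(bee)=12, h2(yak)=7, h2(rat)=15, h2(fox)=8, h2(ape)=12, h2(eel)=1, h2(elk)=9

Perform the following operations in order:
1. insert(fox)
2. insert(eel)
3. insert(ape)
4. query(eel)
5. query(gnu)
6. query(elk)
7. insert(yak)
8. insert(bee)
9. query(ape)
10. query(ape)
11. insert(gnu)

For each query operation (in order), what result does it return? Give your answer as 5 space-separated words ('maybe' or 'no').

Start: bits=0000000000000000
Op 1: insert fox -> sets bits 8 -> bits=0000000010000000
Op 2: insert eel -> sets bits 1 4 -> bits=0100100010000000
Op 3: insert ape -> sets bits 12 13 -> bits=0100100010001100
Op 4: query eel -> checks bit1=1, bit4=1 (all 1) -> maybe
Op 5: query gnu -> checks bit5=0, bit9=0 (has a 0) -> no
Op 6: query elk -> checks bit3=0, bit9=0 (has a 0) -> no
Op 7: insert yak -> sets bits 7 13 -> bits=0100100110001100
Op 8: insert bee -> sets bits 8 12 -> bits=0100100110001100
Op 9: query ape -> checks bit12=1, bit13=1 (all 1) -> maybe
Op 10: query ape -> checks bit12=1, bit13=1 (all 1) -> maybe
Op 11: insert gnu -> sets bits 5 9 -> bits=0100110111001100
Query results in order: maybe no no maybe maybe

Answer: maybe no no maybe maybe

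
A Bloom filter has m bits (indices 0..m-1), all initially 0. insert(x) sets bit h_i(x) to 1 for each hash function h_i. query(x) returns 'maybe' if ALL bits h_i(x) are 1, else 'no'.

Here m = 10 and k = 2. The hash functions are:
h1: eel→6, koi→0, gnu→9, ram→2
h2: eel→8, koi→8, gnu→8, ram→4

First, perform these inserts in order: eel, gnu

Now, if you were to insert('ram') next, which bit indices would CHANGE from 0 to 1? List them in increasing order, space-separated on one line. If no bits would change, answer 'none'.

Answer: 2 4

Derivation:
Start: bits=0000000000
After insert 'eel': sets bits 6 8 -> bits=0000001010
After insert 'gnu': sets bits 8 9 -> bits=0000001011
insert 'ram' would touch bits 2 4; currently bit2=0, bit4=0
Bits that are 0 among those (would change 0->1): 2 4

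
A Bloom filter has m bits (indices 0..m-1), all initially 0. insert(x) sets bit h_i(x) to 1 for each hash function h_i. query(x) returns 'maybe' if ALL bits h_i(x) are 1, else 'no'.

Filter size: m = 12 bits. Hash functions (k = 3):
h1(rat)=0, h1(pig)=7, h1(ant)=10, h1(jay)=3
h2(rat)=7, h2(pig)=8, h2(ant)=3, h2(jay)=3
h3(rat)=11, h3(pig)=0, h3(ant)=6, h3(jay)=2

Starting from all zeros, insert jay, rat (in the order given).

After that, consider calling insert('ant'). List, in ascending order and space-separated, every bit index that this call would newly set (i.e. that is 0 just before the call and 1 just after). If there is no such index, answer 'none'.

Answer: 6 10

Derivation:
Start: bits=000000000000
After insert 'jay': sets bits 2 3 -> bits=001100000000
After insert 'rat': sets bits 0 7 11 -> bits=101100010001
insert 'ant' would touch bits 3 6 10; currently bit3=1, bit6=0, bit10=0
Bits that are 0 among those (would change 0->1): 6 10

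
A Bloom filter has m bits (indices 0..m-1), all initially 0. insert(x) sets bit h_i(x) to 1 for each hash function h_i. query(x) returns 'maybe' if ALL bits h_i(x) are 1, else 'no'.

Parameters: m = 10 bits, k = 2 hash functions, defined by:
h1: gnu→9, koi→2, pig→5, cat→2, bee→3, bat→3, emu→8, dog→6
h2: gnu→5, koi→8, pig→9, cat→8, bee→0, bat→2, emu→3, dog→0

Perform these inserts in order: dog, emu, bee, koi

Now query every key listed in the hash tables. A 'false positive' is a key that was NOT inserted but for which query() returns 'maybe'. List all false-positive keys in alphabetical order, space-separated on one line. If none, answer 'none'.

Start: bits=0000000000
After insert 'dog': sets bits 0 6 -> bits=1000001000
After insert 'emu': sets bits 3 8 -> bits=1001001010
After insert 'bee': sets bits 0 3 -> bits=1001001010
After insert 'koi': sets bits 2 8 -> bits=1011001010
Not inserted: bat cat gnu pig — query each against bits=1011001010:
query bat: checks bit2=1, bit3=1 (all 1) -> maybe => FALSE POSITIVE
query cat: checks bit2=1, bit8=1 (all 1) -> maybe => FALSE POSITIVE
query gnu: checks bit5=0, bit9=0 (has a 0) -> no => not a false positive
query pig: checks bit5=0, bit9=0 (has a 0) -> no => not a false positive
False positives (alphabetical): bat cat

Answer: bat cat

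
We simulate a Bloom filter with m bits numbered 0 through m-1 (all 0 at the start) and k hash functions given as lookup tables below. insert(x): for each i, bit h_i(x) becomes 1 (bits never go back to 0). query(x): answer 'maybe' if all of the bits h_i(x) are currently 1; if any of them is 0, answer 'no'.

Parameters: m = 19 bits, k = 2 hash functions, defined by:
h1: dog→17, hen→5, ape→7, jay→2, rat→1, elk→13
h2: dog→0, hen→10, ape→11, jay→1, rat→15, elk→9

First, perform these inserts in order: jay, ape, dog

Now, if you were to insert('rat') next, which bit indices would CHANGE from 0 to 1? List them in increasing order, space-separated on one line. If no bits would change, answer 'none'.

Start: bits=0000000000000000000
After insert 'jay': sets bits 1 2 -> bits=0110000000000000000
After insert 'ape': sets bits 7 11 -> bits=0110000100010000000
After insert 'dog': sets bits 0 17 -> bits=1110000100010000010
insert 'rat' would touch bits 1 15; currently bit1=1, bit15=0
Bits that are 0 among those (would change 0->1): 15

Answer: 15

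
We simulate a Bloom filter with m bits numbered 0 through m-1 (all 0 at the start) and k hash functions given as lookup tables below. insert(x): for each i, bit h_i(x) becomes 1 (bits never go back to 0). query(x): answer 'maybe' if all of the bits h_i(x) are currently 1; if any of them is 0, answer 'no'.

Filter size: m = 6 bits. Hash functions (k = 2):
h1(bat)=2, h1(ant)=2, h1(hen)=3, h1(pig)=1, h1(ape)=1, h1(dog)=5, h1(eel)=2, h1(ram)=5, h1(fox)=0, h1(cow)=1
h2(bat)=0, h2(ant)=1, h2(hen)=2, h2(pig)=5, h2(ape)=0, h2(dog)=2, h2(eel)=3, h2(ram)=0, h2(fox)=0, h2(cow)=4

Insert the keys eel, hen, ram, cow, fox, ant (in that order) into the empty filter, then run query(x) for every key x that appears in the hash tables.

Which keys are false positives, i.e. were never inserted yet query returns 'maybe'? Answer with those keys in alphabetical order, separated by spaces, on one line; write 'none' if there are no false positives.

Start: bits=000000
After insert 'eel': sets bits 2 3 -> bits=001100
After insert 'hen': sets bits 2 3 -> bits=001100
After insert 'ram': sets bits 0 5 -> bits=101101
After insert 'cow': sets bits 1 4 -> bits=111111
After insert 'fox': sets bits 0 -> bits=111111
After insert 'ant': sets bits 1 2 -> bits=111111
Not inserted: ape bat dog pig — query each against bits=111111:
query ape: checks bit0=1, bit1=1 (all 1) -> maybe => FALSE POSITIVE
query bat: checks bit0=1, bit2=1 (all 1) -> maybe => FALSE POSITIVE
query dog: checks bit2=1, bit5=1 (all 1) -> maybe => FALSE POSITIVE
query pig: checks bit1=1, bit5=1 (all 1) -> maybe => FALSE POSITIVE
False positives (alphabetical): ape bat dog pig

Answer: ape bat dog pig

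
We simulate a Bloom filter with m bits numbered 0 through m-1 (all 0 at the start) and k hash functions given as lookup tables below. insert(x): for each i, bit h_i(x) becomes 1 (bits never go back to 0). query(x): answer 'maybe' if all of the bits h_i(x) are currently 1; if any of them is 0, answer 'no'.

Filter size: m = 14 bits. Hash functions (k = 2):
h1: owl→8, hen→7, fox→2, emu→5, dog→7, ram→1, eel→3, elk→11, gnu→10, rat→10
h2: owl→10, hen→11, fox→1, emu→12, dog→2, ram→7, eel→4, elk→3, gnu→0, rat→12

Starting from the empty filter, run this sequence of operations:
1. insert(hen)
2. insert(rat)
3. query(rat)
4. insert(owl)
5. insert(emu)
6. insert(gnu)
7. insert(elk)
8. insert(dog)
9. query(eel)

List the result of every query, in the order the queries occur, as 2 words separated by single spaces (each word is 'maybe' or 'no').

Start: bits=00000000000000
Op 1: insert hen -> sets bits 7 11 -> bits=00000001000100
Op 2: insert rat -> sets bits 10 12 -> bits=00000001001110
Op 3: query rat -> checks bit10=1, bit12=1 (all 1) -> maybe
Op 4: insert owl -> sets bits 8 10 -> bits=00000001101110
Op 5: insert emu -> sets bits 5 12 -> bits=00000101101110
Op 6: insert gnu -> sets bits 0 10 -> bits=10000101101110
Op 7: insert elk -> sets bits 3 11 -> bits=10010101101110
Op 8: insert dog -> sets bits 2 7 -> bits=10110101101110
Op 9: query eel -> checks bit3=1, bit4=0 (has a 0) -> no
Query results in order: maybe no

Answer: maybe no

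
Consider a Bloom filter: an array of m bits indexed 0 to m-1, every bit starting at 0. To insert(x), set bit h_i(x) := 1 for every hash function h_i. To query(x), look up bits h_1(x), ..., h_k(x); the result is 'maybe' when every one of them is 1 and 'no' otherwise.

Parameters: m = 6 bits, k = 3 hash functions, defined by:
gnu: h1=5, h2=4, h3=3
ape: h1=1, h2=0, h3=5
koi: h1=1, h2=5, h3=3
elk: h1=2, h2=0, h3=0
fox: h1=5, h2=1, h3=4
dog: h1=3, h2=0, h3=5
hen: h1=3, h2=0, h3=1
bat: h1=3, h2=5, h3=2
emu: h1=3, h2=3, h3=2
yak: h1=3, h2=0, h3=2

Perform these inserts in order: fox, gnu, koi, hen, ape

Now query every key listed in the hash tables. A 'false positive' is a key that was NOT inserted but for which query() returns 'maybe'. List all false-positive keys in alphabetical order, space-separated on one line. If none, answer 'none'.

Start: bits=000000
After insert 'fox': sets bits 1 4 5 -> bits=010011
After insert 'gnu': sets bits 3 4 5 -> bits=010111
After insert 'koi': sets bits 1 3 5 -> bits=010111
After insert 'hen': sets bits 0 1 3 -> bits=110111
After insert 'ape': sets bits 0 1 5 -> bits=110111
Not inserted: bat dog elk emu yak — query each against bits=110111:
query bat: checks bit2=0, bit3=1, bit5=1 (has a 0) -> no => not a false positive
query dog: checks bit0=1, bit3=1, bit5=1 (all 1) -> maybe => FALSE POSITIVE
query elk: checks bit0=1, bit2=0 (has a 0) -> no => not a false positive
query emu: checks bit2=0, bit3=1 (has a 0) -> no => not a false positive
query yak: checks bit0=1, bit2=0, bit3=1 (has a 0) -> no => not a false positive
False positives (alphabetical): dog

Answer: dog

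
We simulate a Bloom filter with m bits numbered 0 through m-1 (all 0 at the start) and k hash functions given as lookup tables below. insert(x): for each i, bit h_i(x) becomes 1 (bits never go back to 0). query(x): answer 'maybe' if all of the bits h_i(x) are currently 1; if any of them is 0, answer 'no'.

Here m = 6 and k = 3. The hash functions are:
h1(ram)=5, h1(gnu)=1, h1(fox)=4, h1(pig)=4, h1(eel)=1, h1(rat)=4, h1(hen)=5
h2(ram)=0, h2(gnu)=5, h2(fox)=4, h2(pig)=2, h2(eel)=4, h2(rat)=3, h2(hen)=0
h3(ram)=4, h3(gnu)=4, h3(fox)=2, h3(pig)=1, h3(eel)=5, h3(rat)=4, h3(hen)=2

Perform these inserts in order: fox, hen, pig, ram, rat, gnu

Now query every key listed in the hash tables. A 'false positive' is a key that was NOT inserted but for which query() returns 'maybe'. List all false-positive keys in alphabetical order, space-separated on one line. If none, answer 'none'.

Answer: eel

Derivation:
Start: bits=000000
After insert 'fox': sets bits 2 4 -> bits=001010
After insert 'hen': sets bits 0 2 5 -> bits=101011
After insert 'pig': sets bits 1 2 4 -> bits=111011
After insert 'ram': sets bits 0 4 5 -> bits=111011
After insert 'rat': sets bits 3 4 -> bits=111111
After insert 'gnu': sets bits 1 4 5 -> bits=111111
Not inserted: eel — query each against bits=111111:
query eel: checks bit1=1, bit4=1, bit5=1 (all 1) -> maybe => FALSE POSITIVE
False positives (alphabetical): eel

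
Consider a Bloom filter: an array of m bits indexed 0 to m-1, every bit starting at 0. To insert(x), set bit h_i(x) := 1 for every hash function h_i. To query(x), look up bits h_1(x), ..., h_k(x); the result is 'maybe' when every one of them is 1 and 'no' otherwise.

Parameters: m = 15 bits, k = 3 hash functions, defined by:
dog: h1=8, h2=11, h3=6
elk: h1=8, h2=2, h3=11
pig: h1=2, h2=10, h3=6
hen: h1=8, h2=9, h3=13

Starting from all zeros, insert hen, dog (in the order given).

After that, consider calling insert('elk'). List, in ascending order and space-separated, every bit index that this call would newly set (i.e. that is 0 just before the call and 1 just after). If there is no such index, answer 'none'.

Answer: 2

Derivation:
Start: bits=000000000000000
After insert 'hen': sets bits 8 9 13 -> bits=000000001100010
After insert 'dog': sets bits 6 8 11 -> bits=000000101101010
insert 'elk' would touch bits 2 8 11; currently bit2=0, bit8=1, bit11=1
Bits that are 0 among those (would change 0->1): 2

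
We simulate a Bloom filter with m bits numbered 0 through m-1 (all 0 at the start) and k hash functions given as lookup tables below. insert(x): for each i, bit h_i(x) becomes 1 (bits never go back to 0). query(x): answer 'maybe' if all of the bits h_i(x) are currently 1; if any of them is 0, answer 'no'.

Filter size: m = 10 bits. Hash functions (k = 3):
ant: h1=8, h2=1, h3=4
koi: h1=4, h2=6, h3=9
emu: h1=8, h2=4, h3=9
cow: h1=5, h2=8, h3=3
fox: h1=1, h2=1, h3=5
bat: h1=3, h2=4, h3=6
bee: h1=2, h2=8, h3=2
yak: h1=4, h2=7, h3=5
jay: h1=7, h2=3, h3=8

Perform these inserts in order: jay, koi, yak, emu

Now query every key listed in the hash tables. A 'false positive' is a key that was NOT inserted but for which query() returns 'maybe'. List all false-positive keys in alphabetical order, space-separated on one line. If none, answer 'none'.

Start: bits=0000000000
After insert 'jay': sets bits 3 7 8 -> bits=0001000110
After insert 'koi': sets bits 4 6 9 -> bits=0001101111
After insert 'yak': sets bits 4 5 7 -> bits=0001111111
After insert 'emu': sets bits 4 8 9 -> bits=0001111111
Not inserted: ant bat bee cow fox — query each against bits=0001111111:
query ant: checks bit1=0, bit4=1, bit8=1 (has a 0) -> no => not a false positive
query bat: checks bit3=1, bit4=1, bit6=1 (all 1) -> maybe => FALSE POSITIVE
query bee: checks bit2=0, bit8=1 (has a 0) -> no => not a false positive
query cow: checks bit3=1, bit5=1, bit8=1 (all 1) -> maybe => FALSE POSITIVE
query fox: checks bit1=0, bit5=1 (has a 0) -> no => not a false positive
False positives (alphabetical): bat cow

Answer: bat cow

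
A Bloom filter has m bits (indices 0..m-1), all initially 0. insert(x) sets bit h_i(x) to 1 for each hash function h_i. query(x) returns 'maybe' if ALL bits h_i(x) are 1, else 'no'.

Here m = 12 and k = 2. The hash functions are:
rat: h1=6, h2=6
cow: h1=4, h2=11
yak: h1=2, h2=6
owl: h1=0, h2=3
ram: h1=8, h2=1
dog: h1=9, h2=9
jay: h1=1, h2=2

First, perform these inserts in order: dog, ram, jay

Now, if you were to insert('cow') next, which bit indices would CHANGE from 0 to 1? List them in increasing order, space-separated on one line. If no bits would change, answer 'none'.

Start: bits=000000000000
After insert 'dog': sets bits 9 -> bits=000000000100
After insert 'ram': sets bits 1 8 -> bits=010000001100
After insert 'jay': sets bits 1 2 -> bits=011000001100
insert 'cow' would touch bits 4 11; currently bit4=0, bit11=0
Bits that are 0 among those (would change 0->1): 4 11

Answer: 4 11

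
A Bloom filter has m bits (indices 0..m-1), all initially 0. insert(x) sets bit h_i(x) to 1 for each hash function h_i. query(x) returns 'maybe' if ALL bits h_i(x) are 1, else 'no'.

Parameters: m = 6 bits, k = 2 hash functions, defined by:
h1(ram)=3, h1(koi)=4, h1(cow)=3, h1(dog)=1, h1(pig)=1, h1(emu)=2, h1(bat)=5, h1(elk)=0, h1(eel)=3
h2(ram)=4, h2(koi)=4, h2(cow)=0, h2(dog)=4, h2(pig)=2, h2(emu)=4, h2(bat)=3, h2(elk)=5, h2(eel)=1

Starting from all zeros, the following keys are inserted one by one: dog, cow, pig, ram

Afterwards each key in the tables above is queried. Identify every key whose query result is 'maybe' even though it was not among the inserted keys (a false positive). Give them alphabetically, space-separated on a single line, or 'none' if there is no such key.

Start: bits=000000
After insert 'dog': sets bits 1 4 -> bits=010010
After insert 'cow': sets bits 0 3 -> bits=110110
After insert 'pig': sets bits 1 2 -> bits=111110
After insert 'ram': sets bits 3 4 -> bits=111110
Not inserted: bat eel elk emu koi — query each against bits=111110:
query bat: checks bit3=1, bit5=0 (has a 0) -> no => not a false positive
query eel: checks bit1=1, bit3=1 (all 1) -> maybe => FALSE POSITIVE
query elk: checks bit0=1, bit5=0 (has a 0) -> no => not a false positive
query emu: checks bit2=1, bit4=1 (all 1) -> maybe => FALSE POSITIVE
query koi: checks bit4=1 (all 1) -> maybe => FALSE POSITIVE
False positives (alphabetical): eel emu koi

Answer: eel emu koi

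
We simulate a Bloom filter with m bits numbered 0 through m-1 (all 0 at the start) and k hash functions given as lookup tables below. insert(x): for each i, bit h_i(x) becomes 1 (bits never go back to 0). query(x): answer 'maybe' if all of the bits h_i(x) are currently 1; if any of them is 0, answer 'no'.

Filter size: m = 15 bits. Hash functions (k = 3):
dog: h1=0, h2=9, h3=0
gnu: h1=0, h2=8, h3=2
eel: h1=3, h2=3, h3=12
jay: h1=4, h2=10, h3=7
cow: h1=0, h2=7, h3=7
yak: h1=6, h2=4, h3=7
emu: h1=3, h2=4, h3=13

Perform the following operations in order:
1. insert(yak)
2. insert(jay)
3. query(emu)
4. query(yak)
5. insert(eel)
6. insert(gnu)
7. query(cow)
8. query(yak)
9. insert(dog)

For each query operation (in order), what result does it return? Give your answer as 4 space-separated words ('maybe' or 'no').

Answer: no maybe maybe maybe

Derivation:
Start: bits=000000000000000
Op 1: insert yak -> sets bits 4 6 7 -> bits=000010110000000
Op 2: insert jay -> sets bits 4 7 10 -> bits=000010110010000
Op 3: query emu -> checks bit3=0, bit4=1, bit13=0 (has a 0) -> no
Op 4: query yak -> checks bit4=1, bit6=1, bit7=1 (all 1) -> maybe
Op 5: insert eel -> sets bits 3 12 -> bits=000110110010100
Op 6: insert gnu -> sets bits 0 2 8 -> bits=101110111010100
Op 7: query cow -> checks bit0=1, bit7=1 (all 1) -> maybe
Op 8: query yak -> checks bit4=1, bit6=1, bit7=1 (all 1) -> maybe
Op 9: insert dog -> sets bits 0 9 -> bits=101110111110100
Query results in order: no maybe maybe maybe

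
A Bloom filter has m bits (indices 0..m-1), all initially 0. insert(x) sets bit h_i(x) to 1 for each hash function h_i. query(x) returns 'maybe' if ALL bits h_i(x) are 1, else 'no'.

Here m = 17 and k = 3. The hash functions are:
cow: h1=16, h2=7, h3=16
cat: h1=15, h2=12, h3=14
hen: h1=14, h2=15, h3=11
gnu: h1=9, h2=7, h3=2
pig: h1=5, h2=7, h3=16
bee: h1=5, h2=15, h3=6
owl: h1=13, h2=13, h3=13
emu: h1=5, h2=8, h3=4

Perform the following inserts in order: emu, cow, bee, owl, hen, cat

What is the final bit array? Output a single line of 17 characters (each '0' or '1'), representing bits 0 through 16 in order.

Answer: 00001111100111111

Derivation:
Start: bits=00000000000000000
After insert 'emu': sets bits 4 5 8 -> bits=00001100100000000
After insert 'cow': sets bits 7 16 -> bits=00001101100000001
After insert 'bee': sets bits 5 6 15 -> bits=00001111100000011
After insert 'owl': sets bits 13 -> bits=00001111100001011
After insert 'hen': sets bits 11 14 15 -> bits=00001111100101111
After insert 'cat': sets bits 12 14 15 -> bits=00001111100111111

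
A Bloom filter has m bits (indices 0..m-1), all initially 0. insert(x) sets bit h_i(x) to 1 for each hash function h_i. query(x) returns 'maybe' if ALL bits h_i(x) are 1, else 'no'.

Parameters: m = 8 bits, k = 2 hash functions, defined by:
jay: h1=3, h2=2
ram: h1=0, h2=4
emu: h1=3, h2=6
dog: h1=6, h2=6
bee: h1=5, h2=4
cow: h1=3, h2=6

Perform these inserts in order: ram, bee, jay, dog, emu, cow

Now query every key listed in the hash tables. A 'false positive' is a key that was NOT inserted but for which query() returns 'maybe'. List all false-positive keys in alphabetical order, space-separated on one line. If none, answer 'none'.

Answer: none

Derivation:
Start: bits=00000000
After insert 'ram': sets bits 0 4 -> bits=10001000
After insert 'bee': sets bits 4 5 -> bits=10001100
After insert 'jay': sets bits 2 3 -> bits=10111100
After insert 'dog': sets bits 6 -> bits=10111110
After insert 'emu': sets bits 3 6 -> bits=10111110
After insert 'cow': sets bits 3 6 -> bits=10111110
Not inserted: (none) — query each against bits=10111110:
False positives (alphabetical): none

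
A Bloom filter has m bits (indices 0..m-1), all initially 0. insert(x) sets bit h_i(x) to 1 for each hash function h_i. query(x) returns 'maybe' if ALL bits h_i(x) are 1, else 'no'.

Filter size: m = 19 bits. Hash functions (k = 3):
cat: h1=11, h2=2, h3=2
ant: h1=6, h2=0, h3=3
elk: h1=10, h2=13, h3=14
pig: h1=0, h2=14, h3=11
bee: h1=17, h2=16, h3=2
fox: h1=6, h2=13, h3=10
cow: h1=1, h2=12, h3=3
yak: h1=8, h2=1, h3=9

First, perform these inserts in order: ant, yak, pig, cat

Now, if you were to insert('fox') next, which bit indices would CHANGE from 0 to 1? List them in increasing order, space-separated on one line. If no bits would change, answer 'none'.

Start: bits=0000000000000000000
After insert 'ant': sets bits 0 3 6 -> bits=1001001000000000000
After insert 'yak': sets bits 1 8 9 -> bits=1101001011000000000
After insert 'pig': sets bits 0 11 14 -> bits=1101001011010010000
After insert 'cat': sets bits 2 11 -> bits=1111001011010010000
insert 'fox' would touch bits 6 10 13; currently bit6=1, bit10=0, bit13=0
Bits that are 0 among those (would change 0->1): 10 13

Answer: 10 13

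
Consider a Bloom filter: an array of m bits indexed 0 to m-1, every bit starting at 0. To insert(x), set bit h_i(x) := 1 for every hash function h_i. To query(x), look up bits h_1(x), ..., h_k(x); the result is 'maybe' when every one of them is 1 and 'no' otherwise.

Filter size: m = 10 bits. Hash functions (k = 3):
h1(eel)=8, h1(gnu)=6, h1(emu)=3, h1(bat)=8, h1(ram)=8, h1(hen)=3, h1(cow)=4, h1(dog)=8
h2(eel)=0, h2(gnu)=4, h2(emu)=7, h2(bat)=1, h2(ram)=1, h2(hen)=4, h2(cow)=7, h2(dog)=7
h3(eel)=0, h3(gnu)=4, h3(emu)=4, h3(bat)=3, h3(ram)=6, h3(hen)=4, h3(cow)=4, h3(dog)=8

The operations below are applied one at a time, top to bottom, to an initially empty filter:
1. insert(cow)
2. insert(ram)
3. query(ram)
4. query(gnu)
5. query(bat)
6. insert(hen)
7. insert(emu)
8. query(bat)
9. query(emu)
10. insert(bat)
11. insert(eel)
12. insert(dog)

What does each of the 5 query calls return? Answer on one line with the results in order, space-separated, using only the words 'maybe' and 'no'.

Start: bits=0000000000
Op 1: insert cow -> sets bits 4 7 -> bits=0000100100
Op 2: insert ram -> sets bits 1 6 8 -> bits=0100101110
Op 3: query ram -> checks bit1=1, bit6=1, bit8=1 (all 1) -> maybe
Op 4: query gnu -> checks bit4=1, bit6=1 (all 1) -> maybe
Op 5: query bat -> checks bit1=1, bit3=0, bit8=1 (has a 0) -> no
Op 6: insert hen -> sets bits 3 4 -> bits=0101101110
Op 7: insert emu -> sets bits 3 4 7 -> bits=0101101110
Op 8: query bat -> checks bit1=1, bit3=1, bit8=1 (all 1) -> maybe
Op 9: query emu -> checks bit3=1, bit4=1, bit7=1 (all 1) -> maybe
Op 10: insert bat -> sets bits 1 3 8 -> bits=0101101110
Op 11: insert eel -> sets bits 0 8 -> bits=1101101110
Op 12: insert dog -> sets bits 7 8 -> bits=1101101110
Query results in order: maybe maybe no maybe maybe

Answer: maybe maybe no maybe maybe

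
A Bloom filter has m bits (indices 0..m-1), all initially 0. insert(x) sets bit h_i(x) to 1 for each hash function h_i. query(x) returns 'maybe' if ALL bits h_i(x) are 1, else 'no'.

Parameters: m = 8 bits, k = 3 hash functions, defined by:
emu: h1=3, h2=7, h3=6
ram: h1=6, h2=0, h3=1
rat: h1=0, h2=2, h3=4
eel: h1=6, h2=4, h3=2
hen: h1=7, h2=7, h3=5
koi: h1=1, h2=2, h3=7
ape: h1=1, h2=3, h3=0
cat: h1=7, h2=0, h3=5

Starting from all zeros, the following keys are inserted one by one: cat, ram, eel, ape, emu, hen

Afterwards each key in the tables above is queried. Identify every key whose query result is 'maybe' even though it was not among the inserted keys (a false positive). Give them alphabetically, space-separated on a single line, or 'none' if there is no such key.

Answer: koi rat

Derivation:
Start: bits=00000000
After insert 'cat': sets bits 0 5 7 -> bits=10000101
After insert 'ram': sets bits 0 1 6 -> bits=11000111
After insert 'eel': sets bits 2 4 6 -> bits=11101111
After insert 'ape': sets bits 0 1 3 -> bits=11111111
After insert 'emu': sets bits 3 6 7 -> bits=11111111
After insert 'hen': sets bits 5 7 -> bits=11111111
Not inserted: koi rat — query each against bits=11111111:
query koi: checks bit1=1, bit2=1, bit7=1 (all 1) -> maybe => FALSE POSITIVE
query rat: checks bit0=1, bit2=1, bit4=1 (all 1) -> maybe => FALSE POSITIVE
False positives (alphabetical): koi rat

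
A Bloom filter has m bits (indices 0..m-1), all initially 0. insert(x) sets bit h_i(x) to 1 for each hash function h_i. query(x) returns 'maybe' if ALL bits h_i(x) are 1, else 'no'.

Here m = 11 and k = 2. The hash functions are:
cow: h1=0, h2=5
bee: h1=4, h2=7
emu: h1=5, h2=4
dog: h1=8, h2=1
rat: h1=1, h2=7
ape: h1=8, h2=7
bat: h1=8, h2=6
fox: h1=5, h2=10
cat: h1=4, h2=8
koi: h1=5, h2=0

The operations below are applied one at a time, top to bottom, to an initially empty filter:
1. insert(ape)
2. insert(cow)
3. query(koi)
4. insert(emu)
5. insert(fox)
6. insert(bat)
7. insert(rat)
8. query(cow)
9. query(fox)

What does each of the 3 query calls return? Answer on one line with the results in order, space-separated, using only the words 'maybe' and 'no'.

Answer: maybe maybe maybe

Derivation:
Start: bits=00000000000
Op 1: insert ape -> sets bits 7 8 -> bits=00000001100
Op 2: insert cow -> sets bits 0 5 -> bits=10000101100
Op 3: query koi -> checks bit0=1, bit5=1 (all 1) -> maybe
Op 4: insert emu -> sets bits 4 5 -> bits=10001101100
Op 5: insert fox -> sets bits 5 10 -> bits=10001101101
Op 6: insert bat -> sets bits 6 8 -> bits=10001111101
Op 7: insert rat -> sets bits 1 7 -> bits=11001111101
Op 8: query cow -> checks bit0=1, bit5=1 (all 1) -> maybe
Op 9: query fox -> checks bit5=1, bit10=1 (all 1) -> maybe
Query results in order: maybe maybe maybe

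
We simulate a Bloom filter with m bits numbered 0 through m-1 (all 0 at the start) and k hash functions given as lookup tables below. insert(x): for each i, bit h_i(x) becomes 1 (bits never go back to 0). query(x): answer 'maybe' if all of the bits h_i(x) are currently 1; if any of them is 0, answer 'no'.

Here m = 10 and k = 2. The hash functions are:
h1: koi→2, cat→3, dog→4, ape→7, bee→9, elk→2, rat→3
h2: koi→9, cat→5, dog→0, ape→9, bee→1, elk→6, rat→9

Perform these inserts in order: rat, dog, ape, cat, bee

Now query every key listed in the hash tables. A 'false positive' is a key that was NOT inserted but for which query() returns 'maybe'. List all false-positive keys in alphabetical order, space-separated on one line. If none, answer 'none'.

Answer: none

Derivation:
Start: bits=0000000000
After insert 'rat': sets bits 3 9 -> bits=0001000001
After insert 'dog': sets bits 0 4 -> bits=1001100001
After insert 'ape': sets bits 7 9 -> bits=1001100101
After insert 'cat': sets bits 3 5 -> bits=1001110101
After insert 'bee': sets bits 1 9 -> bits=1101110101
Not inserted: elk koi — query each against bits=1101110101:
query elk: checks bit2=0, bit6=0 (has a 0) -> no => not a false positive
query koi: checks bit2=0, bit9=1 (has a 0) -> no => not a false positive
False positives (alphabetical): none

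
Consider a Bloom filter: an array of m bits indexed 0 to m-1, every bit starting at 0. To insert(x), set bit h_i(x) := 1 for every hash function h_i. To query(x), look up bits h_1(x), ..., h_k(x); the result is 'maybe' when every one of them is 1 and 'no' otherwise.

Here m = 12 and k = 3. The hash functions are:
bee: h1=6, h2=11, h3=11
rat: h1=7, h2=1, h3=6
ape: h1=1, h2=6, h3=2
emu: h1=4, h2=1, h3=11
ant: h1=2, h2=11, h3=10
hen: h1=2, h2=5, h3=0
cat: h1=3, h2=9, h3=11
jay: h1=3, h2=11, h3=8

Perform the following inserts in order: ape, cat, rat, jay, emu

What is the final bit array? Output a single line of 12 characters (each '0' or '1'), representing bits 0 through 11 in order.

Answer: 011110111101

Derivation:
Start: bits=000000000000
After insert 'ape': sets bits 1 2 6 -> bits=011000100000
After insert 'cat': sets bits 3 9 11 -> bits=011100100101
After insert 'rat': sets bits 1 6 7 -> bits=011100110101
After insert 'jay': sets bits 3 8 11 -> bits=011100111101
After insert 'emu': sets bits 1 4 11 -> bits=011110111101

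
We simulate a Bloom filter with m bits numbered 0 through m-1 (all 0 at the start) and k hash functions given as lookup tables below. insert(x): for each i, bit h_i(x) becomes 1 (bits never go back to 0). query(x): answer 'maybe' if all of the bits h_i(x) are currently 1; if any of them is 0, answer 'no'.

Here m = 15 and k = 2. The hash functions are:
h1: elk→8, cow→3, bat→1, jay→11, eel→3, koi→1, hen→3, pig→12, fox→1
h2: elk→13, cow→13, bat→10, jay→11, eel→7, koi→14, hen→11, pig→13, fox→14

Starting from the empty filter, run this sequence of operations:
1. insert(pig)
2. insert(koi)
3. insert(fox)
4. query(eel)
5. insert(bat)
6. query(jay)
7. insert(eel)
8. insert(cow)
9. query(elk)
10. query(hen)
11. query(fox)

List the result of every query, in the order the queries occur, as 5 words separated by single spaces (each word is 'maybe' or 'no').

Start: bits=000000000000000
Op 1: insert pig -> sets bits 12 13 -> bits=000000000000110
Op 2: insert koi -> sets bits 1 14 -> bits=010000000000111
Op 3: insert fox -> sets bits 1 14 -> bits=010000000000111
Op 4: query eel -> checks bit3=0, bit7=0 (has a 0) -> no
Op 5: insert bat -> sets bits 1 10 -> bits=010000000010111
Op 6: query jay -> checks bit11=0 (has a 0) -> no
Op 7: insert eel -> sets bits 3 7 -> bits=010100010010111
Op 8: insert cow -> sets bits 3 13 -> bits=010100010010111
Op 9: query elk -> checks bit8=0, bit13=1 (has a 0) -> no
Op 10: query hen -> checks bit3=1, bit11=0 (has a 0) -> no
Op 11: query fox -> checks bit1=1, bit14=1 (all 1) -> maybe
Query results in order: no no no no maybe

Answer: no no no no maybe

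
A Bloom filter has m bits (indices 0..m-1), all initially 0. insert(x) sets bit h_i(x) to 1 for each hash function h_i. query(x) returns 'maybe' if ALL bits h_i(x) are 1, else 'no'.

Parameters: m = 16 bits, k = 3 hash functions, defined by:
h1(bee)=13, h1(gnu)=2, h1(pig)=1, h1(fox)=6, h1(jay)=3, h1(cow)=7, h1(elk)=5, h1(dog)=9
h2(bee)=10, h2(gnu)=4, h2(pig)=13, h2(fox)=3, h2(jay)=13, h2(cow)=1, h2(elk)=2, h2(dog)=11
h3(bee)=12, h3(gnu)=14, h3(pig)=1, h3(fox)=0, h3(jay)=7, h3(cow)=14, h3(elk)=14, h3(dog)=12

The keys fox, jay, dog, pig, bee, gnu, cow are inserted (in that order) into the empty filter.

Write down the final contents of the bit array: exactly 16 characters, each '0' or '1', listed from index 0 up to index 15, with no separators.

Answer: 1111101101111110

Derivation:
Start: bits=0000000000000000
After insert 'fox': sets bits 0 3 6 -> bits=1001001000000000
After insert 'jay': sets bits 3 7 13 -> bits=1001001100000100
After insert 'dog': sets bits 9 11 12 -> bits=1001001101011100
After insert 'pig': sets bits 1 13 -> bits=1101001101011100
After insert 'bee': sets bits 10 12 13 -> bits=1101001101111100
After insert 'gnu': sets bits 2 4 14 -> bits=1111101101111110
After insert 'cow': sets bits 1 7 14 -> bits=1111101101111110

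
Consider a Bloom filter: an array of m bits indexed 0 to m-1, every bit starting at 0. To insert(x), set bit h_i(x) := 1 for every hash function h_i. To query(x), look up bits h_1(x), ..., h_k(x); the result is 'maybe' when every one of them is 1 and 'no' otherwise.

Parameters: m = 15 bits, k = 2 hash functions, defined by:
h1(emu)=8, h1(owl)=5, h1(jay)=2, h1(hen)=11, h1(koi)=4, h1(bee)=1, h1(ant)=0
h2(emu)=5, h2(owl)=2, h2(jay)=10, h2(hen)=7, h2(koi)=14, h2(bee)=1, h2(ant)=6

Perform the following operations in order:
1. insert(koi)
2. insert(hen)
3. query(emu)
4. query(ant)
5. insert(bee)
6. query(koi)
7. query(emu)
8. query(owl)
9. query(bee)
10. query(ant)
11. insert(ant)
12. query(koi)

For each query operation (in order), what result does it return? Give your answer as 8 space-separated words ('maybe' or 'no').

Start: bits=000000000000000
Op 1: insert koi -> sets bits 4 14 -> bits=000010000000001
Op 2: insert hen -> sets bits 7 11 -> bits=000010010001001
Op 3: query emu -> checks bit5=0, bit8=0 (has a 0) -> no
Op 4: query ant -> checks bit0=0, bit6=0 (has a 0) -> no
Op 5: insert bee -> sets bits 1 -> bits=010010010001001
Op 6: query koi -> checks bit4=1, bit14=1 (all 1) -> maybe
Op 7: query emu -> checks bit5=0, bit8=0 (has a 0) -> no
Op 8: query owl -> checks bit2=0, bit5=0 (has a 0) -> no
Op 9: query bee -> checks bit1=1 (all 1) -> maybe
Op 10: query ant -> checks bit0=0, bit6=0 (has a 0) -> no
Op 11: insert ant -> sets bits 0 6 -> bits=110010110001001
Op 12: query koi -> checks bit4=1, bit14=1 (all 1) -> maybe
Query results in order: no no maybe no no maybe no maybe

Answer: no no maybe no no maybe no maybe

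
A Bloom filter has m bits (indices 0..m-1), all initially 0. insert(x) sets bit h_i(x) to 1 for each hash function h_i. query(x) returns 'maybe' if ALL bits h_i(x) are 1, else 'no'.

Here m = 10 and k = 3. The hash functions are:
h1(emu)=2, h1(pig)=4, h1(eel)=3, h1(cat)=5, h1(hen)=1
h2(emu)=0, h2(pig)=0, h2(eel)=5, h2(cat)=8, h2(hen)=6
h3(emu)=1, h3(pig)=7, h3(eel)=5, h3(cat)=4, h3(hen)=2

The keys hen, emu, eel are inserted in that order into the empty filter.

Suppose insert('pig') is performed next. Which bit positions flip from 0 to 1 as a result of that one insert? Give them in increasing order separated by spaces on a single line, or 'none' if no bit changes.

Start: bits=0000000000
After insert 'hen': sets bits 1 2 6 -> bits=0110001000
After insert 'emu': sets bits 0 1 2 -> bits=1110001000
After insert 'eel': sets bits 3 5 -> bits=1111011000
insert 'pig' would touch bits 0 4 7; currently bit0=1, bit4=0, bit7=0
Bits that are 0 among those (would change 0->1): 4 7

Answer: 4 7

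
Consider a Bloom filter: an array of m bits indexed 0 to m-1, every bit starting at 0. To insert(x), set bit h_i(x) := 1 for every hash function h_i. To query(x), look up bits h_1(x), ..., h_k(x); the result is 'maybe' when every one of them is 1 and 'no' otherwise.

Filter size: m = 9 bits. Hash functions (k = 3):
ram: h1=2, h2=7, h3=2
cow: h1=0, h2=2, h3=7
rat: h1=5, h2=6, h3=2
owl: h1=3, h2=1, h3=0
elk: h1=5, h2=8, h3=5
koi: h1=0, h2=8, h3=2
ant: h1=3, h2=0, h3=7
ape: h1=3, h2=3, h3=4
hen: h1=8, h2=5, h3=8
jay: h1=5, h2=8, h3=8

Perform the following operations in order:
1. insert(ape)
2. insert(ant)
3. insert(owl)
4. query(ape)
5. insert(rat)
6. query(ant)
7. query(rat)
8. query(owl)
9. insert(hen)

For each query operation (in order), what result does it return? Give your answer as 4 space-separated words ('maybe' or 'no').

Start: bits=000000000
Op 1: insert ape -> sets bits 3 4 -> bits=000110000
Op 2: insert ant -> sets bits 0 3 7 -> bits=100110010
Op 3: insert owl -> sets bits 0 1 3 -> bits=110110010
Op 4: query ape -> checks bit3=1, bit4=1 (all 1) -> maybe
Op 5: insert rat -> sets bits 2 5 6 -> bits=111111110
Op 6: query ant -> checks bit0=1, bit3=1, bit7=1 (all 1) -> maybe
Op 7: query rat -> checks bit2=1, bit5=1, bit6=1 (all 1) -> maybe
Op 8: query owl -> checks bit0=1, bit1=1, bit3=1 (all 1) -> maybe
Op 9: insert hen -> sets bits 5 8 -> bits=111111111
Query results in order: maybe maybe maybe maybe

Answer: maybe maybe maybe maybe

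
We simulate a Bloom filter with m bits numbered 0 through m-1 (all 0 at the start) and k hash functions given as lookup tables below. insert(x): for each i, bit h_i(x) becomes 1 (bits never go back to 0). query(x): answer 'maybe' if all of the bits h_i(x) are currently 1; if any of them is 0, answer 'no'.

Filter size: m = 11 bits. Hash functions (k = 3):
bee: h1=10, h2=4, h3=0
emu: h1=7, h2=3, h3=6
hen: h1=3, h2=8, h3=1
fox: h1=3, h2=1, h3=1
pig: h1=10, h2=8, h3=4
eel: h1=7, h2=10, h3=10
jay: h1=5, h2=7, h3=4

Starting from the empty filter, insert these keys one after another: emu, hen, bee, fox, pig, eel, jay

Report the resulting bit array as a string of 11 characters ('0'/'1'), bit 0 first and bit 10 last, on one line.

Start: bits=00000000000
After insert 'emu': sets bits 3 6 7 -> bits=00010011000
After insert 'hen': sets bits 1 3 8 -> bits=01010011100
After insert 'bee': sets bits 0 4 10 -> bits=11011011101
After insert 'fox': sets bits 1 3 -> bits=11011011101
After insert 'pig': sets bits 4 8 10 -> bits=11011011101
After insert 'eel': sets bits 7 10 -> bits=11011011101
After insert 'jay': sets bits 4 5 7 -> bits=11011111101

Answer: 11011111101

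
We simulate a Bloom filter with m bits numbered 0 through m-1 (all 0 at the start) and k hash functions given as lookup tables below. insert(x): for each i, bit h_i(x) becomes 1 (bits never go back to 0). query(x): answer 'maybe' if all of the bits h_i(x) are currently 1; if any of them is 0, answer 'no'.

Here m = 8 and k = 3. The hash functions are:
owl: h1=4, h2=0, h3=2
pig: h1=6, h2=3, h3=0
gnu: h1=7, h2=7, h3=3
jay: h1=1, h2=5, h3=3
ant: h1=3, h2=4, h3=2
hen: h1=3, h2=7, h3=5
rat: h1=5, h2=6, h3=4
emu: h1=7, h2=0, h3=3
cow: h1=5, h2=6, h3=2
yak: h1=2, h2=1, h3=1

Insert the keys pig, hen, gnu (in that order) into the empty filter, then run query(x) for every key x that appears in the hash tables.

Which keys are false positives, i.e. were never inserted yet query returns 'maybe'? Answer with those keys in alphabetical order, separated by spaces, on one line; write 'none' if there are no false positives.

Start: bits=00000000
After insert 'pig': sets bits 0 3 6 -> bits=10010010
After insert 'hen': sets bits 3 5 7 -> bits=10010111
After insert 'gnu': sets bits 3 7 -> bits=10010111
Not inserted: ant cow emu jay owl rat yak — query each against bits=10010111:
query ant: checks bit2=0, bit3=1, bit4=0 (has a 0) -> no => not a false positive
query cow: checks bit2=0, bit5=1, bit6=1 (has a 0) -> no => not a false positive
query emu: checks bit0=1, bit3=1, bit7=1 (all 1) -> maybe => FALSE POSITIVE
query jay: checks bit1=0, bit3=1, bit5=1 (has a 0) -> no => not a false positive
query owl: checks bit0=1, bit2=0, bit4=0 (has a 0) -> no => not a false positive
query rat: checks bit4=0, bit5=1, bit6=1 (has a 0) -> no => not a false positive
query yak: checks bit1=0, bit2=0 (has a 0) -> no => not a false positive
False positives (alphabetical): emu

Answer: emu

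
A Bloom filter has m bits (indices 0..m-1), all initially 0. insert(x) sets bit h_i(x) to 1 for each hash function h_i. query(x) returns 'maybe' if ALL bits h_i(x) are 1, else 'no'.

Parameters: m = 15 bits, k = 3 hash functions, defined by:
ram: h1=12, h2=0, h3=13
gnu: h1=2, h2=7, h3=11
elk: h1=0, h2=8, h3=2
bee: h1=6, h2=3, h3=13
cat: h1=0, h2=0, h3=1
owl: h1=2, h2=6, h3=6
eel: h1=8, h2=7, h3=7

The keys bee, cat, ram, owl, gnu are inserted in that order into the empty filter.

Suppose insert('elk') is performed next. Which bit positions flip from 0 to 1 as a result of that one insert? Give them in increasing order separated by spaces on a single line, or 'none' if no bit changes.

Answer: 8

Derivation:
Start: bits=000000000000000
After insert 'bee': sets bits 3 6 13 -> bits=000100100000010
After insert 'cat': sets bits 0 1 -> bits=110100100000010
After insert 'ram': sets bits 0 12 13 -> bits=110100100000110
After insert 'owl': sets bits 2 6 -> bits=111100100000110
After insert 'gnu': sets bits 2 7 11 -> bits=111100110001110
insert 'elk' would touch bits 0 2 8; currently bit0=1, bit2=1, bit8=0
Bits that are 0 among those (would change 0->1): 8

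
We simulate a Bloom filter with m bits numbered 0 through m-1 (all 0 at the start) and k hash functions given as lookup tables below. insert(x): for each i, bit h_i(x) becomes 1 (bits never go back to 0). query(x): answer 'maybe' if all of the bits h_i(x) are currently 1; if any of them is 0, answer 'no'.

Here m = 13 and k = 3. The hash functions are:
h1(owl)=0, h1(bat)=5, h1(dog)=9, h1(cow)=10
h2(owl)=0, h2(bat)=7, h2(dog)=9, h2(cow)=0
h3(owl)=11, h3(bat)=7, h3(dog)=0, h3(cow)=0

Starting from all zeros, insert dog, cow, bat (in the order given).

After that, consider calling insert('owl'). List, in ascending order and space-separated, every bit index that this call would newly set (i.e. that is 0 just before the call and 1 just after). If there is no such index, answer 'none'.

Start: bits=0000000000000
After insert 'dog': sets bits 0 9 -> bits=1000000001000
After insert 'cow': sets bits 0 10 -> bits=1000000001100
After insert 'bat': sets bits 5 7 -> bits=1000010101100
insert 'owl' would touch bits 0 11; currently bit0=1, bit11=0
Bits that are 0 among those (would change 0->1): 11

Answer: 11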